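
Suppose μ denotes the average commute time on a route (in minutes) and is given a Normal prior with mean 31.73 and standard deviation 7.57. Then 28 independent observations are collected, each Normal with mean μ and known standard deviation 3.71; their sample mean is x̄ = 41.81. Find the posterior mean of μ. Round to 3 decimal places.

With known σ, the Normal prior is conjugate. Weight on the data is w = (n/σ²)/(n/σ² + 1/τ₀²) = 2.03428/(2.03428+0.0174505) = 0.99149.
Posterior mean = w·x̄ + (1−w)·μ₀ = 0.99149·41.81 + 0.0085053·31.73 = 41.724.

Posterior mean ≈ 41.724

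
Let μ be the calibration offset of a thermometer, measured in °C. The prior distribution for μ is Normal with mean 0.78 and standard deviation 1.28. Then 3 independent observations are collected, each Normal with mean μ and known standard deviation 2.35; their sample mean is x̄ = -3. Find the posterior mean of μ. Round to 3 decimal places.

Posterior mean ≈ -1.000

With known σ, the Normal prior is conjugate. Weight on the data is w = (n/σ²)/(n/σ² + 1/τ₀²) = 0.543232/(0.543232+0.610352) = 0.47091.
Posterior mean = w·x̄ + (1−w)·μ₀ = 0.47091·-3 + 0.52909·0.78 = -1.000.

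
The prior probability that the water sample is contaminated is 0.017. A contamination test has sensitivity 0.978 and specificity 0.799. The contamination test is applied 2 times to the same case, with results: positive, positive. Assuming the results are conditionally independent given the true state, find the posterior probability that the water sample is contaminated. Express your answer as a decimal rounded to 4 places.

Posterior P(H) ≈ 0.2905

Let H be the event that the water sample is contaminated; start with P(H) = 0.017. P('positive'|H) = 0.978, P('positive'|¬H) = 0.201.
Update on result 1 ('positive'): P(H) ← 0.978·0.0170 / (0.978·0.0170 + 0.201·0.9830) = 0.016626/0.21421 = 0.0776.
Update on result 2 ('positive'): P(H) ← 0.978·0.0776 / (0.978·0.0776 + 0.201·0.9224) = 0.075908/0.26131 = 0.2905.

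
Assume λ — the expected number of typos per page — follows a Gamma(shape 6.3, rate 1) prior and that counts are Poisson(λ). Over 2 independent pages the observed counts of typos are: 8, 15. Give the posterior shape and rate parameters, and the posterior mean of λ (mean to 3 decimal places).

The Poisson likelihood adds the total count to the shape and the number of exposure periods to the rate. Here ∑xᵢ = 23 and n = 2, so shape 6.3→29.3 and rate 1→3.
Posterior mean = shape/rate = 29.3/3 = 9.767.

Posterior: Gamma(shape=29.3, rate=3); mean ≈ 9.767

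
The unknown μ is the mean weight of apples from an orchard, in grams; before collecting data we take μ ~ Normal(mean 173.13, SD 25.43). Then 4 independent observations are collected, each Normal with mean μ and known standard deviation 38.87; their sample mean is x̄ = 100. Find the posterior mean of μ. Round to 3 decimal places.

Posterior mean ≈ 126.965

With known σ, the Normal prior is conjugate. Weight on the data is w = (n/σ²)/(n/σ² + 1/τ₀²) = 0.00264747/(0.00264747+0.00154635) = 0.63128.
Posterior mean = w·x̄ + (1−w)·μ₀ = 0.63128·100 + 0.36872·173.13 = 126.965.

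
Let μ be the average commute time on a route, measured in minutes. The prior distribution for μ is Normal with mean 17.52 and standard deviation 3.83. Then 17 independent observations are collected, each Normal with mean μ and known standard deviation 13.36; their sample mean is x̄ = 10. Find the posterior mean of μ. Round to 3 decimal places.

Posterior mean ≈ 13.137

Prior precision 1/τ₀² = 1/3.83² = 0.0681714; data precision n/σ² = 17/13.36² = 0.0952436.
Posterior precision = 0.0681714 + 0.0952436 = 0.163415.
Posterior mean = (0.0681714·17.52 + 0.0952436·10) / 0.163415 = 13.137.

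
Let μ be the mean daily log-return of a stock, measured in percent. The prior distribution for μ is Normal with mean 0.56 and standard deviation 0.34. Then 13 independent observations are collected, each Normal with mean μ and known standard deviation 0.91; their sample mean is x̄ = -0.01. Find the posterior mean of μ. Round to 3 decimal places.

Posterior mean ≈ 0.193

With known σ, the Normal prior is conjugate. Weight on the data is w = (n/σ²)/(n/σ² + 1/τ₀²) = 15.6986/(15.6986+8.65052) = 0.64473.
Posterior mean = w·x̄ + (1−w)·μ₀ = 0.64473·-0.01 + 0.35527·0.56 = 0.193.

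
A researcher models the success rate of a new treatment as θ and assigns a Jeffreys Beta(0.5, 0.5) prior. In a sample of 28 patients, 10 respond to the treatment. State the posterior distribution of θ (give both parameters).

Posterior: Beta(10.5, 18.5)

Observing 10 successes and 18 failures updates Beta(0.5, 0.5) by adding the success and failure counts to the two shape parameters: α = 0.5+10 = 10.5, β = 0.5+18 = 18.5.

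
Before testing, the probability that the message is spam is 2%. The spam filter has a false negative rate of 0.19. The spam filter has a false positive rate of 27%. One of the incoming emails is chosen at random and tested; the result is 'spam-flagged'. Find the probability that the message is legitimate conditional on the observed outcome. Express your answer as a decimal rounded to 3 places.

Let H be the event that the message is spam. P(H) = 0.02, so P(¬H) = 0.98. With E the 'spam-flagged' result, P(E|H) = 0.81 and P(E|¬H) = 0.27.
P(E) = 0.81·0.02 + 0.27·0.98 = 0.016200 + 0.26460 = 0.28080.
By Bayes' theorem, P(H|E) = 0.016200 / 0.28080 = 0.058. Hence P(¬H|E) = 1 − 0.058 = 0.942.

P(¬H | E) ≈ 0.942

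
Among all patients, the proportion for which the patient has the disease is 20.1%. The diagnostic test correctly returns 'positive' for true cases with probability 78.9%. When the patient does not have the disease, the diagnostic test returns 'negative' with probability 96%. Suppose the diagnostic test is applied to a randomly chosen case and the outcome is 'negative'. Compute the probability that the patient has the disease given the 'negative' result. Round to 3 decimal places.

Write H for 'the patient has the disease'. Prior odds H:¬H = 0.201/0.799 = 0.25156. For the 'negative' outcome, the likelihood ratio is 0.211/0.96 = 0.21979.
Posterior odds = 0.25156 × 0.21979 = 0.055292, so P(H|E) = 0.055292/(1+0.055292) = 0.052.

P(H | E) ≈ 0.052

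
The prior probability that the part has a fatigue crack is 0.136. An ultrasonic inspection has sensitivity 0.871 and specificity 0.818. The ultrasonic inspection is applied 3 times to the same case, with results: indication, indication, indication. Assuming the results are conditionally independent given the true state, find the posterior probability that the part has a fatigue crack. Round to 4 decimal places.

Let H be the event that the part has a fatigue crack; start with P(H) = 0.136. P('indication'|H) = 0.871, P('indication'|¬H) = 0.182.
Update on result 1 ('indication'): P(H) ← 0.871·0.1360 / (0.871·0.1360 + 0.182·0.8640) = 0.11846/0.27570 = 0.4296.
Update on result 2 ('indication'): P(H) ← 0.871·0.4296 / (0.871·0.4296 + 0.182·0.5704) = 0.37422/0.47803 = 0.7828.
Update on result 3 ('indication'): P(H) ← 0.871·0.7828 / (0.871·0.7828 + 0.182·0.2172) = 0.68186/0.72138 = 0.9452.

Posterior P(H) ≈ 0.9452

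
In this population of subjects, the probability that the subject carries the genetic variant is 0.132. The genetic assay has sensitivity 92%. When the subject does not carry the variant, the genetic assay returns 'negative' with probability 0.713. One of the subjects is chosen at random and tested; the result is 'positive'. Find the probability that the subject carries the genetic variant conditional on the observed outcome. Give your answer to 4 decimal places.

Let H be the event that the subject carries the genetic variant. P(H) = 0.132, so P(¬H) = 0.868. With E the 'positive' result, P(E|H) = 0.92 and P(E|¬H) = 0.287.
P(E) = 0.92·0.132 + 0.287·0.868 = 0.12144 + 0.24912 = 0.37056.
By Bayes' theorem, P(H|E) = 0.12144 / 0.37056 = 0.3277.

P(H | E) ≈ 0.3277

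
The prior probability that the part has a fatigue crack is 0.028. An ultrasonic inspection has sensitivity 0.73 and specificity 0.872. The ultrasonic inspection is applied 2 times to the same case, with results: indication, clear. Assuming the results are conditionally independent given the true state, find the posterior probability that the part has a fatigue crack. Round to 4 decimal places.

Posterior P(H) ≈ 0.0484

Let H be the event that the part has a fatigue crack; start with P(H) = 0.028. P('indication'|H) = 0.73, P('indication'|¬H) = 0.128.
Update on result 1 ('indication'): P(H) ← 0.73·0.0280 / (0.73·0.0280 + 0.128·0.9720) = 0.020440/0.14486 = 0.1411.
Update on result 2 ('clear'): P(H) ← 0.27·0.1411 / (0.27·0.1411 + 0.872·0.8589) = 0.038099/0.78705 = 0.0484.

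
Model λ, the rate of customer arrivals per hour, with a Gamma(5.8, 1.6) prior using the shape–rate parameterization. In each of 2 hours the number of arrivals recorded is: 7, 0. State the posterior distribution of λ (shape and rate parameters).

Posterior: Gamma(shape=12.8, rate=3.6)

The Poisson likelihood adds the total count to the shape and the number of exposure periods to the rate. Here ∑xᵢ = 7 and n = 2, so shape 5.8→12.8 and rate 1.6→3.6.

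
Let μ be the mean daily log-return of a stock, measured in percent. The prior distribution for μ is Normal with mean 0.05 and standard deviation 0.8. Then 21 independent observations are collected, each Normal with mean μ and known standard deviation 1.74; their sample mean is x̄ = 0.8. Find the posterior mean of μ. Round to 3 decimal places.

Posterior mean ≈ 0.662

Prior precision 1/τ₀² = 1/0.8² = 1.56250; data precision n/σ² = 21/1.74² = 6.93619.
Posterior precision = 1.56250 + 6.93619 = 8.49869.
Posterior mean = (1.56250·0.05 + 6.93619·0.8) / 8.49869 = 0.662.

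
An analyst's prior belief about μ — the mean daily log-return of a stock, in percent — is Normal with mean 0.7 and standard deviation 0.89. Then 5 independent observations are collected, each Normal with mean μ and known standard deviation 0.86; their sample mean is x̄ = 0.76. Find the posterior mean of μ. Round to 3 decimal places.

Posterior mean ≈ 0.751

Prior precision 1/τ₀² = 1/0.89² = 1.26247; data precision n/σ² = 5/0.86² = 6.76041.
Posterior precision = 1.26247 + 6.76041 = 8.02288.
Posterior mean = (1.26247·0.7 + 6.76041·0.76) / 8.02288 = 0.751.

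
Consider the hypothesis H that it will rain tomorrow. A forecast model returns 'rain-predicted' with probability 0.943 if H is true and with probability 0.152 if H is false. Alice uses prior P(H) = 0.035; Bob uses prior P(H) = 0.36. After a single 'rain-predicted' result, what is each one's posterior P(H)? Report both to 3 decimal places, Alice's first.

P('+'|H) = 0.943, P('+'|¬H) = 0.152.
Alice: numerator 0.943·0.035 = 0.033005; evidence = 0.033005+0.152·0.965 = 0.17969; posterior = 0.184.
Bob: numerator 0.943·0.36 = 0.33948; evidence = 0.33948+0.152·0.64 = 0.43676; posterior = 0.777.

Alice: 0.184; Bob: 0.777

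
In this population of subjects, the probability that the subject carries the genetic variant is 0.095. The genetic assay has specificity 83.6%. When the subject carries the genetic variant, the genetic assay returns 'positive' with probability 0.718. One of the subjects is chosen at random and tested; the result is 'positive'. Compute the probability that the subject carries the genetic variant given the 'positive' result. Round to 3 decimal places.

Let H be the event that the subject carries the genetic variant. P(H) = 0.095, so P(¬H) = 0.905. With E the 'positive' result, P(E|H) = 0.718 and P(E|¬H) = 0.164.
P(E) = 0.718·0.095 + 0.164·0.905 = 0.068210 + 0.14842 = 0.21663.
By Bayes' theorem, P(H|E) = 0.068210 / 0.21663 = 0.315.

P(H | E) ≈ 0.315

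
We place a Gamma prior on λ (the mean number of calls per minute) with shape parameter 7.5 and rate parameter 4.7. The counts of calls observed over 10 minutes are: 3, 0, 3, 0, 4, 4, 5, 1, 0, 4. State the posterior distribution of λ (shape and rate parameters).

The Poisson likelihood adds the total count to the shape and the number of exposure periods to the rate. Here ∑xᵢ = 24 and n = 10, so shape 7.5→31.5 and rate 4.7→14.7.

Posterior: Gamma(shape=31.5, rate=14.7)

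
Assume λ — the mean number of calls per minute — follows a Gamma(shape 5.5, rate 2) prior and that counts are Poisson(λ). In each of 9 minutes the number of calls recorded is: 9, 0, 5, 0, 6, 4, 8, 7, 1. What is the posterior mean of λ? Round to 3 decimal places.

Total count ∑xᵢ = 40 over n = 9 minutes.
Gamma is conjugate to the Poisson likelihood: posterior is Gamma(shape = 5.5+40 = 45.5, rate = 2+9 = 11).
E[λ | data] = 45.5/11 = 4.136.

Posterior mean ≈ 4.136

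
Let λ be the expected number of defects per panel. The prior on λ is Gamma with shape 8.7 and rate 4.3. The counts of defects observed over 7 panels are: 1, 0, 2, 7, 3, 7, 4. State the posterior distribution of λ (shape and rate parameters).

Total count ∑xᵢ = 24 over n = 7 panels.
Gamma is conjugate to the Poisson likelihood: posterior is Gamma(shape = 8.7+24 = 32.7, rate = 4.3+7 = 11.3).

Posterior: Gamma(shape=32.7, rate=11.3)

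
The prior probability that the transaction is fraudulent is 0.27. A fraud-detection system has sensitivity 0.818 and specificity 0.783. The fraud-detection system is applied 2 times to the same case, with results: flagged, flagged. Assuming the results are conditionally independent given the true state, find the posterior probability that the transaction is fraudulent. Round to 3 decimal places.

Let H be the event that the transaction is fraudulent; start with P(H) = 0.27. P('flagged'|H) = 0.818, P('flagged'|¬H) = 0.217.
Update on result 1 ('flagged'): P(H) ← 0.818·0.2700 / (0.818·0.2700 + 0.217·0.7300) = 0.22086/0.37927 = 0.5823.
Update on result 2 ('flagged'): P(H) ← 0.818·0.5823 / (0.818·0.5823 + 0.217·0.4177) = 0.47635/0.56698 = 0.8401.

Posterior P(H) ≈ 0.840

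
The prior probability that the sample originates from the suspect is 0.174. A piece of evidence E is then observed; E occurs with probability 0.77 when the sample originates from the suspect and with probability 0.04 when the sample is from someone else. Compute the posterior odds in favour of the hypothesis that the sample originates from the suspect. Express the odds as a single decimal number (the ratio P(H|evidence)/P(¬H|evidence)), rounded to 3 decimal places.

Prior odds = 0.174/(1−0.174) = 0.21065. In log-odds, ln(0.21065) = -1.5575.
Add log likelihood ratio: ln(19.250) = 2.9575.
Posterior log-odds = 1.4000, so posterior odds = exp(1.4000) = 4.0551.

Posterior odds ≈ 4.055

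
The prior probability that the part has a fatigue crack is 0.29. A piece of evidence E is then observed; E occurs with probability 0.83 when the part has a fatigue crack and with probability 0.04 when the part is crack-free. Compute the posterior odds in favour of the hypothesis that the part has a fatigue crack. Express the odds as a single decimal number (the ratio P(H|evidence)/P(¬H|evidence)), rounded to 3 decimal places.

Posterior odds ≈ 8.475

Prior odds = 0.29/(1−0.29) = 0.40845. In log-odds, ln(0.40845) = -0.89538.
Add log likelihood ratio: ln(20.750) = 3.0325.
Posterior log-odds = 2.1372, so posterior odds = exp(2.1372) = 8.4754.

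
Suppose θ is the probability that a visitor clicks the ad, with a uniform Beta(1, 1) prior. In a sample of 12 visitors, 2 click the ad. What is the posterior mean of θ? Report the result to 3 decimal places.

Posterior mean ≈ 0.214

The binomial likelihood is conjugate to the Beta prior: with 2 successes and 10 failures, the posterior is Beta(1+2, 1+10) = Beta(3, 11).
E[θ | data] = 3/(3+11) = 0.214.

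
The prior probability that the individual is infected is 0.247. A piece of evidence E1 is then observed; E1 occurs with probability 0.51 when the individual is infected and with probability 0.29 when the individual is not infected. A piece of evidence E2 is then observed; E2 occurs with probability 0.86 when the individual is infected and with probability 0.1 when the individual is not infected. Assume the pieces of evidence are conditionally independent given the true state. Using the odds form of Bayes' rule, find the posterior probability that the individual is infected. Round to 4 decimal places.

Prior odds = 0.247/(1−0.247) = 0.32802.
Likelihood ratio for E1 = 0.51/0.29 = 1.7586.
Likelihood ratio for E2 = 0.86/0.1 = 8.6000.
Posterior odds = prior odds × LR₁ × LR₂ = 4.9610.
Posterior probability = odds/(1+odds) = 4.9610/5.9610 = 0.8322.

Posterior probability ≈ 0.8322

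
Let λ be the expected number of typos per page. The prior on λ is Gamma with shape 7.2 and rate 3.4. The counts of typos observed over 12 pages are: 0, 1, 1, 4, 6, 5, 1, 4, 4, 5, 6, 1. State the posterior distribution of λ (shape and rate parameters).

Posterior: Gamma(shape=45.2, rate=15.4)

Total count ∑xᵢ = 38 over n = 12 pages.
Gamma is conjugate to the Poisson likelihood: posterior is Gamma(shape = 7.2+38 = 45.2, rate = 3.4+12 = 15.4).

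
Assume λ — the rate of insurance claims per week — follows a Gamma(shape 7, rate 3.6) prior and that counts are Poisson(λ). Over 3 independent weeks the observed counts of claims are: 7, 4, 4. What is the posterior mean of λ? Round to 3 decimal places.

Total count ∑xᵢ = 15 over n = 3 weeks.
Gamma is conjugate to the Poisson likelihood: posterior is Gamma(shape = 7+15 = 22, rate = 3.6+3 = 6.6).
Posterior mean = shape/rate = 22/6.6 = 3.333.

Posterior mean ≈ 3.333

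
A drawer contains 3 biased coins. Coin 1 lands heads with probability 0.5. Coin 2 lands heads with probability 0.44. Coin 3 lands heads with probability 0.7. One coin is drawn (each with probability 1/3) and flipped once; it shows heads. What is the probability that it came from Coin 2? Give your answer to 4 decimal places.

P(heads|C1) = 0.5; P(heads|C2) = 0.44; P(heads|C3) = 0.7.
Prior × likelihood for each source: 0.333333·0.5=0.1667, 0.333333·0.44=0.1467, 0.333333·0.7=0.2333. Summing gives P(heads) = 0.54667.
P(Coin 2 | heads) = 0.1467 / 0.54667 = 0.2683.

Posterior probability ≈ 0.2683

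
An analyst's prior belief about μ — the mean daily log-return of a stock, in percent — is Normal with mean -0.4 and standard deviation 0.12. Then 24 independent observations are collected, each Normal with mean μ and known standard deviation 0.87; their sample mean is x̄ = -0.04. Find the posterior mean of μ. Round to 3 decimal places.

Posterior mean ≈ -0.287

With known σ, the Normal prior is conjugate. Weight on the data is w = (n/σ²)/(n/σ² + 1/τ₀²) = 31.7083/(31.7083+69.4444) = 0.31347.
Posterior mean = w·x̄ + (1−w)·μ₀ = 0.31347·-0.04 + 0.68653·-0.4 = -0.287.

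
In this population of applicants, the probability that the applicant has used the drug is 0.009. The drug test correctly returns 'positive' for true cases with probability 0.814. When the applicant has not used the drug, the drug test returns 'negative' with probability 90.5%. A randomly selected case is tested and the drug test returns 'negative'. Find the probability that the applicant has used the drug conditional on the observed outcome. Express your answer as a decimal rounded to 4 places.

Write H for 'the applicant has used the drug'. Prior odds H:¬H = 0.009/0.991 = 0.0090817. For the 'negative' outcome, the likelihood ratio is 0.186/0.905 = 0.20552.
Posterior odds = 0.0090817 × 0.20552 = 0.0018665, so P(H|E) = 0.0018665/(1+0.0018665) = 0.0019.

P(H | E) ≈ 0.0019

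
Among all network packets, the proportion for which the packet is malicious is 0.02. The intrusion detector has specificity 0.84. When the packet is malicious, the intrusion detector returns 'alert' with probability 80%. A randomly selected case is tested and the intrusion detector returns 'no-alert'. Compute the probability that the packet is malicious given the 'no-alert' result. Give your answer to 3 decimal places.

Write H for 'the packet is malicious'. Prior odds H:¬H = 0.02/0.98 = 0.020408. For the 'no-alert' outcome, the likelihood ratio is 0.2/0.84 = 0.23810.
Posterior odds = 0.020408 × 0.23810 = 0.0048591, so P(H|E) = 0.0048591/(1+0.0048591) = 0.005.

P(H | E) ≈ 0.005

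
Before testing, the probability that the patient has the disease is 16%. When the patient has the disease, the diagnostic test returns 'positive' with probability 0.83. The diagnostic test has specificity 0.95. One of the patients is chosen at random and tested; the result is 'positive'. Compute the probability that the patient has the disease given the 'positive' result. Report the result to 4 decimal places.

Write H for 'the patient has the disease'. Prior odds H:¬H = 0.16/0.84 = 0.19048. For the 'positive' outcome, the likelihood ratio is 0.83/0.05 = 16.600.
Posterior odds = 0.19048 × 16.600 = 3.1619, so P(H|E) = 3.1619/(1+3.1619) = 0.7597.

P(H | E) ≈ 0.7597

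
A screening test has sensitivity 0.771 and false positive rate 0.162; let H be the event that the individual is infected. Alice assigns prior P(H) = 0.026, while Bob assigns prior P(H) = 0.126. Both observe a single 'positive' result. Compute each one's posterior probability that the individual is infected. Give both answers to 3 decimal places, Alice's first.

P('+'|H) = 0.771, P('+'|¬H) = 0.162.
Alice: numerator 0.771·0.026 = 0.020046; evidence = 0.020046+0.162·0.974 = 0.17783; posterior = 0.113.
Bob: numerator 0.771·0.126 = 0.097146; evidence = 0.097146+0.162·0.874 = 0.23873; posterior = 0.407.

Alice: 0.113; Bob: 0.407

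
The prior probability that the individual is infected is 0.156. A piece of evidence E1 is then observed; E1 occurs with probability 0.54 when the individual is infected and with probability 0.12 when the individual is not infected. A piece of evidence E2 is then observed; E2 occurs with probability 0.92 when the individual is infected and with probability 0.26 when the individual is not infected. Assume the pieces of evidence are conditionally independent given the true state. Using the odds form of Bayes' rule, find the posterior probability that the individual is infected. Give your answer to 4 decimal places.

Posterior probability ≈ 0.7464

Prior odds = 0.156/(1−0.156) = 0.18483. In log-odds, ln(0.18483) = -1.6883.
Add log likelihood ratios: ln(4.5000) + ln(3.5385) = 2.7678.
Posterior log-odds = 1.0795, so posterior odds = exp(1.0795) = 2.9431. Converting, P(H|E) = 2.9431/3.9431 = 0.7464.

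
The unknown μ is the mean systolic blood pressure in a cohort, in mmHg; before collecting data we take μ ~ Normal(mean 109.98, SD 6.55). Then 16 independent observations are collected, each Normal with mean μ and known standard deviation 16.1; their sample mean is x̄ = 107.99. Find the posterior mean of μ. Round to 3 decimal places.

Posterior mean ≈ 108.535

Prior precision 1/τ₀² = 1/6.55² = 0.0233087; data precision n/σ² = 16/16.1² = 0.0617260.
Posterior precision = 0.0233087 + 0.0617260 = 0.0850347.
Posterior mean = (0.0233087·109.98 + 0.0617260·107.99) / 0.0850347 = 108.535.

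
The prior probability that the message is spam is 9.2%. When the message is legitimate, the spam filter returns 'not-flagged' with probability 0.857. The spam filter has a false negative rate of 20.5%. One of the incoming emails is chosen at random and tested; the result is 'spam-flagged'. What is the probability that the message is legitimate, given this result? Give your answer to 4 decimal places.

P(¬H | E) ≈ 0.6397

Let H be the event that the message is spam. P(H) = 0.092, so P(¬H) = 0.908. With E the 'spam-flagged' result, P(E|H) = 0.795 and P(E|¬H) = 0.143.
P(E) = 0.795·0.092 + 0.143·0.908 = 0.073140 + 0.12984 = 0.20298.
By Bayes' theorem, P(H|E) = 0.073140 / 0.20298 = 0.3603. Hence P(¬H|E) = 1 − 0.3603 = 0.6397.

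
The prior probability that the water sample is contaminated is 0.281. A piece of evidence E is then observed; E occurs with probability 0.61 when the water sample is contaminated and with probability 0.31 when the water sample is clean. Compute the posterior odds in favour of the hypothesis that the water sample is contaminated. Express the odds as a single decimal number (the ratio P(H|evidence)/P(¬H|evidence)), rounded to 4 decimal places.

Posterior odds ≈ 0.7690

Prior odds = 0.281/(1−0.281) = 0.39082. In log-odds, ln(0.39082) = -0.93951.
Add log likelihood ratio: ln(1.9677) = 0.67689.
Posterior log-odds = -0.26262, so posterior odds = exp(-0.26262) = 0.76903.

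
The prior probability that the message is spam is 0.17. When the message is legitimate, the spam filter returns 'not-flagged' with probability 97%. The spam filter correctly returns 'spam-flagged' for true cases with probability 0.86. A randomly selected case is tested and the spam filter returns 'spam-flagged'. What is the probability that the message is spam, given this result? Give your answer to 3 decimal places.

Write H for 'the message is spam'. Prior odds H:¬H = 0.17/0.83 = 0.20482. For the 'spam-flagged' outcome, the likelihood ratio is 0.86/0.03 = 28.667.
Posterior odds = 0.20482 × 28.667 = 5.8715, so P(H|E) = 5.8715/(1+5.8715) = 0.854.

P(H | E) ≈ 0.854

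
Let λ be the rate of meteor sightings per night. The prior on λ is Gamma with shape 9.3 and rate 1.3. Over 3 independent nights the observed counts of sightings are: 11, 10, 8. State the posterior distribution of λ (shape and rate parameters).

The Poisson likelihood adds the total count to the shape and the number of exposure periods to the rate. Here ∑xᵢ = 29 and n = 3, so shape 9.3→38.3 and rate 1.3→4.3.

Posterior: Gamma(shape=38.3, rate=4.3)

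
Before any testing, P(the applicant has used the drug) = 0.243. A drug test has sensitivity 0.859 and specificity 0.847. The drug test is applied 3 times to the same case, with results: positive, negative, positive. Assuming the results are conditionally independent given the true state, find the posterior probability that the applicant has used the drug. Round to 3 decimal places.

With H the event that the applicant has used the drug, the joint likelihood of the observed sequence is P(data|H) = 0.859·0.141·0.859 = 0.10404 and P(data|¬H) = 0.153·0.847·0.153 = 0.019827.
Bayes: P(H|data) = 0.243·0.10404 / (0.243·0.10404 + 0.757·0.019827) = 0.025282/0.040291 = 0.6275.

Posterior P(H) ≈ 0.627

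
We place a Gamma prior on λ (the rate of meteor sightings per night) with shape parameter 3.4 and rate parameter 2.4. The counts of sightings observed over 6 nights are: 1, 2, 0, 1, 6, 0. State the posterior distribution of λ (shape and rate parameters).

The Poisson likelihood adds the total count to the shape and the number of exposure periods to the rate. Here ∑xᵢ = 10 and n = 6, so shape 3.4→13.4 and rate 2.4→8.4.

Posterior: Gamma(shape=13.4, rate=8.4)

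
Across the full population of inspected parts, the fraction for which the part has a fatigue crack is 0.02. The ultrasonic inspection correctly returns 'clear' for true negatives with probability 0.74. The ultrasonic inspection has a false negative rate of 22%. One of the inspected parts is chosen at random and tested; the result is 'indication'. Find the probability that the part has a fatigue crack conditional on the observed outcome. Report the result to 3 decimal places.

Let H be the event that the part has a fatigue crack. P(H) = 0.02, so P(¬H) = 0.98. With E the 'indication' result, P(E|H) = 0.78 and P(E|¬H) = 0.26.
P(E) = 0.78·0.02 + 0.26·0.98 = 0.015600 + 0.25480 = 0.27040.
By Bayes' theorem, P(H|E) = 0.015600 / 0.27040 = 0.058.

P(H | E) ≈ 0.058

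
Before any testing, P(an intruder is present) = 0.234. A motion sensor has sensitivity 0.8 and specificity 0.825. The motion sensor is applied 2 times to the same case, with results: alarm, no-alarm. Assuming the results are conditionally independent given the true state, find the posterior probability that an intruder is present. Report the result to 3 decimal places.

Posterior P(H) ≈ 0.253

With H the event that an intruder is present, the joint likelihood of the observed sequence is P(data|H) = 0.8·0.2 = 0.16000 and P(data|¬H) = 0.175·0.825 = 0.14437.
Bayes: P(H|data) = 0.234·0.16000 / (0.234·0.16000 + 0.766·0.14437) = 0.037440/0.14803 = 0.2529.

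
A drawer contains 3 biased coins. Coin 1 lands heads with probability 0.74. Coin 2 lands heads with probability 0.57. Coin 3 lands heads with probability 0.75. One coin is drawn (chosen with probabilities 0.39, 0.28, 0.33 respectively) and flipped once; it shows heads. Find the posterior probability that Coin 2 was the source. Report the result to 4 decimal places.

Posterior probability ≈ 0.2294

P(heads|C1) = 0.74; P(heads|C2) = 0.57; P(heads|C3) = 0.75.
Prior × likelihood for each source: 0.39·0.74=0.2886, 0.28·0.57=0.1596, 0.33·0.75=0.2475. Summing gives P(heads) = 0.69570.
P(Coin 2 | heads) = 0.1596 / 0.69570 = 0.2294.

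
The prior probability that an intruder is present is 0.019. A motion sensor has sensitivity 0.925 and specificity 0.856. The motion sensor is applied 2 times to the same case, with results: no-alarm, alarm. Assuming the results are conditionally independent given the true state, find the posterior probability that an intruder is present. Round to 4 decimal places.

With H the event that an intruder is present, the joint likelihood of the observed sequence is P(data|H) = 0.075·0.925 = 0.069375 and P(data|¬H) = 0.856·0.144 = 0.12326.
Bayes: P(H|data) = 0.019·0.069375 / (0.019·0.069375 + 0.981·0.12326) = 0.0013181/0.12224 = 0.0108.

Posterior P(H) ≈ 0.0108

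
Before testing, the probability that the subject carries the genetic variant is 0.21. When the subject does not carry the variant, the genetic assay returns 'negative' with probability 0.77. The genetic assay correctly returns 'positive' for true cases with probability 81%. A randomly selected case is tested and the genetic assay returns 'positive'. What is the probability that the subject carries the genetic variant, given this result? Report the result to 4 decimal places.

Write H for 'the subject carries the genetic variant'. Prior odds H:¬H = 0.21/0.79 = 0.26582. For the 'positive' outcome, the likelihood ratio is 0.81/0.23 = 3.5217.
Posterior odds = 0.26582 × 3.5217 = 0.93616, so P(H|E) = 0.93616/(1+0.93616) = 0.4835.

P(H | E) ≈ 0.4835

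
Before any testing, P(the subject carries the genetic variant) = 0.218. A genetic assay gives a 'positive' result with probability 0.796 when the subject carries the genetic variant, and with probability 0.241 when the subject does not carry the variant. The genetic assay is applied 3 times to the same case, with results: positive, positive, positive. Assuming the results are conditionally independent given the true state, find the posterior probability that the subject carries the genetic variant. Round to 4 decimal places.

Let H be the event that the subject carries the genetic variant; start with P(H) = 0.218. P('positive'|H) = 0.796, P('positive'|¬H) = 0.241.
Update on result 1 ('positive'): P(H) ← 0.796·0.2180 / (0.796·0.2180 + 0.241·0.7820) = 0.17353/0.36199 = 0.4794.
Update on result 2 ('positive'): P(H) ← 0.796·0.4794 / (0.796·0.4794 + 0.241·0.5206) = 0.38158/0.50705 = 0.7525.
Update on result 3 ('positive'): P(H) ← 0.796·0.7525 / (0.796·0.7525 + 0.241·0.2475) = 0.59903/0.65866 = 0.9095.

Posterior P(H) ≈ 0.9095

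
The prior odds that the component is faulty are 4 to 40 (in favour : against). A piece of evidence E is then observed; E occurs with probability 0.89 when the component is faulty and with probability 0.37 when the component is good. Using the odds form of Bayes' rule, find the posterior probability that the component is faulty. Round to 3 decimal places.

Prior odds = 4/40 = 0.10000.
Likelihood ratio for E = 0.89/0.37 = 2.4054.
Posterior odds = prior odds × LR = 0.24054.
Posterior probability = odds/(1+odds) = 0.24054/1.2405 = 0.194.

Posterior probability ≈ 0.194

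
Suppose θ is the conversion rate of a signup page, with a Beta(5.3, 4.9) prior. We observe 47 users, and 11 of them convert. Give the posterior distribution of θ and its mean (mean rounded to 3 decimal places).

Posterior: Beta(16.3, 40.9); mean ≈ 0.285

The binomial likelihood is conjugate to the Beta prior: with 11 successes and 36 failures, the posterior is Beta(5.3+11, 4.9+36) = Beta(16.3, 40.9).
E[θ | data] = 16.3/(16.3+40.9) = 0.285.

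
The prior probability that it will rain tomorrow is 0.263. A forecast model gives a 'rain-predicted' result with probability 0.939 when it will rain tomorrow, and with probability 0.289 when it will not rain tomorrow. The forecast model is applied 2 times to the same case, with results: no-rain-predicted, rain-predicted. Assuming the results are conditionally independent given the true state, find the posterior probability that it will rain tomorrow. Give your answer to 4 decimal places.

With H the event that it will rain tomorrow, the joint likelihood of the observed sequence is P(data|H) = 0.061·0.939 = 0.057279 and P(data|¬H) = 0.711·0.289 = 0.20548.
Bayes: P(H|data) = 0.263·0.057279 / (0.263·0.057279 + 0.737·0.20548) = 0.015064/0.16650 = 0.0905.

Posterior P(H) ≈ 0.0905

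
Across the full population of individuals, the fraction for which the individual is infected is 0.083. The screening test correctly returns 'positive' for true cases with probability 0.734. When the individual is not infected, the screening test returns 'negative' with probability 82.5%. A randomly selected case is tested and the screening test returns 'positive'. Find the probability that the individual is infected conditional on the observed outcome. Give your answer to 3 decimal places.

P(H | E) ≈ 0.275

Write H for 'the individual is infected'. Prior odds H:¬H = 0.083/0.917 = 0.090513. For the 'positive' outcome, the likelihood ratio is 0.734/0.175 = 4.1943.
Posterior odds = 0.090513 × 4.1943 = 0.37964, so P(H|E) = 0.37964/(1+0.37964) = 0.275.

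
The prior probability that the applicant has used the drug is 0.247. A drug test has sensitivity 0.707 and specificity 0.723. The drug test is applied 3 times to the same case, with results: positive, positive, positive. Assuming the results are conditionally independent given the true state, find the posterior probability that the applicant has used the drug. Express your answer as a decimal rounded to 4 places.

Let H be the event that the applicant has used the drug; start with P(H) = 0.247. P('positive'|H) = 0.707, P('positive'|¬H) = 0.277.
Update on result 1 ('positive'): P(H) ← 0.707·0.2470 / (0.707·0.2470 + 0.277·0.7530) = 0.17463/0.38321 = 0.4557.
Update on result 2 ('positive'): P(H) ← 0.707·0.4557 / (0.707·0.4557 + 0.277·0.5443) = 0.32218/0.47295 = 0.6812.
Update on result 3 ('positive'): P(H) ← 0.707·0.6812 / (0.707·0.6812 + 0.277·0.3188) = 0.48162/0.56992 = 0.8451.

Posterior P(H) ≈ 0.8451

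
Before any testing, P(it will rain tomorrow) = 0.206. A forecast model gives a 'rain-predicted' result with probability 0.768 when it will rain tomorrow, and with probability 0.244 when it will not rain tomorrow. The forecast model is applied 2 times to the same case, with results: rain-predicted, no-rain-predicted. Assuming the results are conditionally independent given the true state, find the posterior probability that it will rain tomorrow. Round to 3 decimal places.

Let H be the event that it will rain tomorrow; start with P(H) = 0.206. P('rain-predicted'|H) = 0.768, P('rain-predicted'|¬H) = 0.244.
Update on result 1 ('rain-predicted'): P(H) ← 0.768·0.2060 / (0.768·0.2060 + 0.244·0.7940) = 0.15821/0.35194 = 0.4495.
Update on result 2 ('no-rain-predicted'): P(H) ← 0.232·0.4495 / (0.232·0.4495 + 0.756·0.5505) = 0.10429/0.52045 = 0.2004.

Posterior P(H) ≈ 0.200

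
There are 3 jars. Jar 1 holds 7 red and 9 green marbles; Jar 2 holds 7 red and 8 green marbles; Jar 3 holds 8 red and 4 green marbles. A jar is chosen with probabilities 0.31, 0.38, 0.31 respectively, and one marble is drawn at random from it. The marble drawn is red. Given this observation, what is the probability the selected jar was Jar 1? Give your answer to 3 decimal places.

P(red|Jar 1) = 0.4375; P(red|Jar 2) = 0.4667; P(red|Jar 3) = 0.6667.
Prior × likelihood for each source: 0.31·0.4375=0.1356, 0.38·0.4667=0.1773, 0.31·0.6667=0.2067. Summing gives P(red) = 0.51963.
P(Jar 1 | red) = 0.1356 / 0.51963 = 0.261.

Posterior probability ≈ 0.261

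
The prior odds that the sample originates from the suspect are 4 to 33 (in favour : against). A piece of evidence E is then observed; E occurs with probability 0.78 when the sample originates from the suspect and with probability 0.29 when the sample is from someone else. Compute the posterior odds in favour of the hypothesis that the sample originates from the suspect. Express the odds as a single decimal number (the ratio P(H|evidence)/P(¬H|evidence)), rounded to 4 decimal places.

Prior odds = 4/33 = 0.12121.
Likelihood ratio for E = 0.78/0.29 = 2.6897.
Posterior odds = prior odds × LR = 0.32602.

Posterior odds ≈ 0.3260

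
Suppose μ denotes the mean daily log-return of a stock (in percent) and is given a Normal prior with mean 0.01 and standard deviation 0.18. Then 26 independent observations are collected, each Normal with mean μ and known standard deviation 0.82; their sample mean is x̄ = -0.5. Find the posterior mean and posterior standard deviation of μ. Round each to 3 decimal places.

Prior precision 1/τ₀² = 1/0.18² = 30.8642; data precision n/σ² = 26/0.82² = 38.6675.
Posterior precision = 30.8642 + 38.6675 = 69.5317, giving posterior SD = 1/√69.5317 = 0.120.
Posterior mean = (30.8642·0.01 + 38.6675·-0.5) / 69.5317 = -0.274.

Posterior mean ≈ -0.274; posterior SD ≈ 0.120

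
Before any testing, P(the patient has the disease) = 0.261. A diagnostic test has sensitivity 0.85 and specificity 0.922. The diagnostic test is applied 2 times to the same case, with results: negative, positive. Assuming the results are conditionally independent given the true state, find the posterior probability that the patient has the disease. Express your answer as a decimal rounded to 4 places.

Posterior P(H) ≈ 0.3851

With H the event that the patient has the disease, the joint likelihood of the observed sequence is P(data|H) = 0.15·0.85 = 0.12750 and P(data|¬H) = 0.922·0.078 = 0.071916.
Bayes: P(H|data) = 0.261·0.12750 / (0.261·0.12750 + 0.739·0.071916) = 0.033278/0.086423 = 0.3851.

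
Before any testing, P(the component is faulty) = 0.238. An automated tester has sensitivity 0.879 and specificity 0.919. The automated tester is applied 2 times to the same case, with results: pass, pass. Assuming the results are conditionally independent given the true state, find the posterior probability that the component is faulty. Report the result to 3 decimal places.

With H the event that the component is faulty, the joint likelihood of the observed sequence is P(data|H) = 0.121·0.121 = 0.014641 and P(data|¬H) = 0.919·0.919 = 0.84456.
Bayes: P(H|data) = 0.238·0.014641 / (0.238·0.014641 + 0.762·0.84456) = 0.0034846/0.64704 = 0.0054.

Posterior P(H) ≈ 0.005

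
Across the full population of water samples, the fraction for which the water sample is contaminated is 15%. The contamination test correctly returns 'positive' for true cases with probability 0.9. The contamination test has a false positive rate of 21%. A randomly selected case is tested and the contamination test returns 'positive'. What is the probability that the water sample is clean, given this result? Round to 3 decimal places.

P(¬H | E) ≈ 0.569

Let H be the event that the water sample is contaminated. P(H) = 0.15, so P(¬H) = 0.85. With E the 'positive' result, P(E|H) = 0.9 and P(E|¬H) = 0.21.
P(E) = 0.9·0.15 + 0.21·0.85 = 0.13500 + 0.17850 = 0.31350.
By Bayes' theorem, P(H|E) = 0.13500 / 0.31350 = 0.431. Hence P(¬H|E) = 1 − 0.431 = 0.569.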